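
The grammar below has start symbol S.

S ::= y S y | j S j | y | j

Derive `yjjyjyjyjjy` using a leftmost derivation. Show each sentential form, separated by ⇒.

S⇒ySy⇒yjSjy⇒yjjSjjy⇒yjjySyjjy⇒yjjyjSjyjjy⇒yjjyjyjyjjy

S ⇒ ySy   [S ::= y S y]
ySy ⇒ yjSjy   [S ::= j S j]
yjSjy ⇒ yjjSjjy   [S ::= j S j]
yjjSjjy ⇒ yjjySyjjy   [S ::= y S y]
yjjySyjjy ⇒ yjjyjSjyjjy   [S ::= j S j]
yjjyjSjyjjy ⇒ yjjyjyjyjjy   [S ::= y]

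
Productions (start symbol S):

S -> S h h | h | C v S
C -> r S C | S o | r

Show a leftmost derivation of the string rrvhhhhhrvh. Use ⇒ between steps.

S ⇒ CvS ⇒ rSCvS ⇒ rCvSCvS ⇒ rrvSCvS ⇒ rrvShhCvS ⇒ rrvShhhhCvS ⇒ rrvhhhhhCvS ⇒ rrvhhhhhrvS ⇒ rrvhhhhhrvh

S ⇒ CvS   [S -> C v S]
CvS ⇒ rSCvS   [C -> r S C]
rSCvS ⇒ rCvSCvS   [S -> C v S]
rCvSCvS ⇒ rrvSCvS   [C -> r]
rrvSCvS ⇒ rrvShhCvS   [S -> S h h]
rrvShhCvS ⇒ rrvShhhhCvS   [S -> S h h]
rrvShhhhCvS ⇒ rrvhhhhhCvS   [S -> h]
rrvhhhhhCvS ⇒ rrvhhhhhrvS   [C -> r]
rrvhhhhhrvS ⇒ rrvhhhhhrvh   [S -> h]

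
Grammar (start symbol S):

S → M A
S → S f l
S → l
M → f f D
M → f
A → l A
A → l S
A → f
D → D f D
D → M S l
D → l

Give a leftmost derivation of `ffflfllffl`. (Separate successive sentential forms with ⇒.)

S ⇒ Sfl ⇒ MAfl ⇒ ffDAfl ⇒ ffMSlAfl ⇒ fffSlAfl ⇒ fffSfllAfl ⇒ ffflfllAfl ⇒ ffflfllffl

S ⇒ Sfl   [S → S f l]
Sfl ⇒ MAfl   [S → M A]
MAfl ⇒ ffDAfl   [M → f f D]
ffDAfl ⇒ ffMSlAfl   [D → M S l]
ffMSlAfl ⇒ fffSlAfl   [M → f]
fffSlAfl ⇒ fffSfllAfl   [S → S f l]
fffSfllAfl ⇒ ffflfllAfl   [S → l]
ffflfllAfl ⇒ ffflfllffl   [A → f]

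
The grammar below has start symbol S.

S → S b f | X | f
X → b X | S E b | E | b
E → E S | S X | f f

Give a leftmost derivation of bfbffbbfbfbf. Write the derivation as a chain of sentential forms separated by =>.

S=>Sbf=>Sbfbf=>Sbfbfbf=>Xbfbfbf=>bXbfbfbf=>bSEbbfbfbf=>bXEbbfbfbf=>bEEbbfbfbf=>bSXEbbfbfbf=>bfXEbbfbfbf=>bfbEbbfbfbf=>bfbffbbfbfbf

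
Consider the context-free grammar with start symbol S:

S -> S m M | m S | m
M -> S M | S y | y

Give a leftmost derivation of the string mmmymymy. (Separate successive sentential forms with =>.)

S => SmM   [S -> S m M]
SmM => SmMmM   [S -> S m M]
SmMmM => SmMmMmM   [S -> S m M]
SmMmMmM => mmMmMmM   [S -> m]
mmMmMmM => mmSymMmM   [M -> S y]
mmSymMmM => mmmymMmM   [S -> m]
mmmymMmM => mmmymymM   [M -> y]
mmmymymM => mmmymymy   [M -> y]

S=>SmM=>SmMmM=>SmMmMmM=>mmMmMmM=>mmSymMmM=>mmmymMmM=>mmmymymM=>mmmymymy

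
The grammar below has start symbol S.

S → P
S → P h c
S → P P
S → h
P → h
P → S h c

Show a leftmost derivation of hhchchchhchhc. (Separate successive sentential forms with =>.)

S => PP => ShcP => PhchcP => ShchchcP => hhchchcP => hhchchcShc => hhchchcPPhc => hhchchcShcPhc => hhchchchhcPhc => hhchchchhchhc

S => PP   [S → P P]
PP => ShcP   [P → S h c]
ShcP => PhchcP   [S → P h c]
PhchcP => ShchchcP   [P → S h c]
ShchchcP => hhchchcP   [S → h]
hhchchcP => hhchchcShc   [P → S h c]
hhchchcShc => hhchchcPPhc   [S → P P]
hhchchcPPhc => hhchchcShcPhc   [P → S h c]
hhchchcShcPhc => hhchchchhcPhc   [S → h]
hhchchchhcPhc => hhchchchhchhc   [P → h]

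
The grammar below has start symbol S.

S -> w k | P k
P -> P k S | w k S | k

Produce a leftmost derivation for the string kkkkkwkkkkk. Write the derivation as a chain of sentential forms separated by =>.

S=>Pk=>PkSk=>PkSkSk=>PkSkSkSk=>kkSkSkSk=>kkPkkSkSk=>kkkkkSkSk=>kkkkkwkkSk=>kkkkkwkkPkk=>kkkkkwkkkkk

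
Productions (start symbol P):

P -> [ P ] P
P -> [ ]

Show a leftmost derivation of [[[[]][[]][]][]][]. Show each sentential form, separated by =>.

P => [P]P => [[P]P]P => [[[P]P]P]P => [[[[]]P]P]P => [[[[]][P]P]P]P => [[[[]][[]]P]P]P => [[[[]][[]][]]P]P => [[[[]][[]][]][]]P => [[[[]][[]][]][]][]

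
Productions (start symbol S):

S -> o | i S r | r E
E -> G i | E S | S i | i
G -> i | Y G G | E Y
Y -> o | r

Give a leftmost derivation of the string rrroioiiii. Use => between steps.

S=>rE=>rGi=>rYGGi=>rrGGi=>rrYGGGi=>rrrGGGi=>rrrYGGGGi=>rrroGGGGi=>rrroEYGGGi=>rrroiYGGGi=>rrroioGGGi=>rrroioiGGi=>rrroioiiGi=>rrroioiiii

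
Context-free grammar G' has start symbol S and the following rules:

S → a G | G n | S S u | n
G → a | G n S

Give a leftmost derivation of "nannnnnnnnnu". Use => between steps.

S => SSu => nSu => nGnu => nGnSnu => nGnSnSnu => nGnSnSnSnu => nGnSnSnSnSnu => nanSnSnSnSnu => nannnSnSnSnu => nannnnnSnSnu => nannnnnnnSnu => nannnnnnnnnu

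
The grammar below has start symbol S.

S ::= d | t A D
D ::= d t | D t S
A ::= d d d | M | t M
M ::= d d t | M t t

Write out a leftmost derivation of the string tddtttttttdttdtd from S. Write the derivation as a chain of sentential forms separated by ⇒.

S ⇒ tAD   [S ::= t A D]
tAD ⇒ tMD   [A ::= M]
tMD ⇒ tMttD   [M ::= M t t]
tMttD ⇒ tMttttD   [M ::= M t t]
tMttttD ⇒ tMttttttD   [M ::= M t t]
tMttttttD ⇒ tddtttttttD   [M ::= d d t]
tddtttttttD ⇒ tddtttttttDtS   [D ::= D t S]
tddtttttttDtS ⇒ tddtttttttDtStS   [D ::= D t S]
tddtttttttDtStS ⇒ tddtttttttdttStS   [D ::= d t]
tddtttttttdttStS ⇒ tddtttttttdttdtS   [S ::= d]
tddtttttttdttdtS ⇒ tddtttttttdttdtd   [S ::= d]

S ⇒ tAD ⇒ tMD ⇒ tMttD ⇒ tMttttD ⇒ tMttttttD ⇒ tddtttttttD ⇒ tddtttttttDtS ⇒ tddtttttttDtStS ⇒ tddtttttttdttStS ⇒ tddtttttttdttdtS ⇒ tddtttttttdttdtd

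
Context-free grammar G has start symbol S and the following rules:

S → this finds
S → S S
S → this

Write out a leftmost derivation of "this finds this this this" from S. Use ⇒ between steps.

S ⇒ S S ⇒ S S S ⇒ S S S S ⇒ this finds S S S ⇒ this finds this S S ⇒ this finds this this S ⇒ this finds this this this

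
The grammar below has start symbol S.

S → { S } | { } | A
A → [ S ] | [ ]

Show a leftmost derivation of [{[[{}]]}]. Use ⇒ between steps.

S⇒A⇒[S]⇒[{S}]⇒[{A}]⇒[{[S]}]⇒[{[A]}]⇒[{[[S]]}]⇒[{[[{}]]}]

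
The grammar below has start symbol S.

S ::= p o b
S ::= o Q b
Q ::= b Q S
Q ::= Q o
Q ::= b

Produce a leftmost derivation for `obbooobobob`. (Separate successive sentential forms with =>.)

S => oQb   [S ::= o Q b]
oQb => oQob   [Q ::= Q o]
oQob => obQSob   [Q ::= b Q S]
obQSob => obQoSob   [Q ::= Q o]
obQoSob => obQooSob   [Q ::= Q o]
obQooSob => obbooSob   [Q ::= b]
obbooSob => obboooQbob   [S ::= o Q b]
obboooQbob => obboooQobob   [Q ::= Q o]
obboooQobob => obbooobobob   [Q ::= b]

S => oQb => oQob => obQSob => obQoSob => obQooSob => obbooSob => obboooQbob => obboooQobob => obbooobobob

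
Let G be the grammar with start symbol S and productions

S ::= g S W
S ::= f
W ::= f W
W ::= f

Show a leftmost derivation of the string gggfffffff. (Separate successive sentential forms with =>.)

S=>gSW=>ggSWW=>gggSWWW=>gggfWWW=>gggffWWW=>gggfffWWW=>gggffffWWW=>gggfffffWW=>gggffffffW=>gggfffffff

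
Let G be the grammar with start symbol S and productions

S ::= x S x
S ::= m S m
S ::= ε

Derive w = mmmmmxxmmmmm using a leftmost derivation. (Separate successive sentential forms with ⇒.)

S⇒mSm⇒mmSmm⇒mmmSmmm⇒mmmmSmmmm⇒mmmmmSmmmmm⇒mmmmmxSxmmmmm⇒mmmmmxxmmmmm

S ⇒ mSm   [S ::= m S m]
mSm ⇒ mmSmm   [S ::= m S m]
mmSmm ⇒ mmmSmmm   [S ::= m S m]
mmmSmmm ⇒ mmmmSmmmm   [S ::= m S m]
mmmmSmmmm ⇒ mmmmmSmmmmm   [S ::= m S m]
mmmmmSmmmmm ⇒ mmmmmxSxmmmmm   [S ::= x S x]
mmmmmxSxmmmmm ⇒ mmmmmxxmmmmm   [S ::= ε]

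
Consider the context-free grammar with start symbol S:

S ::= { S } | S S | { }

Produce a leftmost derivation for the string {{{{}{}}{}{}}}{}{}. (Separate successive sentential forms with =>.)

S => SS => SSS => {S}SS => {{S}}SS => {{SS}}SS => {{SSS}}SS => {{{S}SS}}SS => {{{SS}SS}}SS => {{{{}S}SS}}SS => {{{{}{}}SS}}SS => {{{{}{}}{}S}}SS => {{{{}{}}{}{}}}SS => {{{{}{}}{}{}}}{}S => {{{{}{}}{}{}}}{}{}

S => SS   [S ::= S S]
SS => SSS   [S ::= S S]
SSS => {S}SS   [S ::= { S }]
{S}SS => {{S}}SS   [S ::= { S }]
{{S}}SS => {{SS}}SS   [S ::= S S]
{{SS}}SS => {{SSS}}SS   [S ::= S S]
{{SSS}}SS => {{{S}SS}}SS   [S ::= { S }]
{{{S}SS}}SS => {{{SS}SS}}SS   [S ::= S S]
{{{SS}SS}}SS => {{{{}S}SS}}SS   [S ::= { }]
{{{{}S}SS}}SS => {{{{}{}}SS}}SS   [S ::= { }]
{{{{}{}}SS}}SS => {{{{}{}}{}S}}SS   [S ::= { }]
{{{{}{}}{}S}}SS => {{{{}{}}{}{}}}SS   [S ::= { }]
{{{{}{}}{}{}}}SS => {{{{}{}}{}{}}}{}S   [S ::= { }]
{{{{}{}}{}{}}}{}S => {{{{}{}}{}{}}}{}{}   [S ::= { }]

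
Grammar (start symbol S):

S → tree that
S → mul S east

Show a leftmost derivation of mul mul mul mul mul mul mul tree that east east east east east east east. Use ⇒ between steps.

S ⇒ mul S east ⇒ mul mul S east east ⇒ mul mul mul S east east east ⇒ mul mul mul mul S east east east east ⇒ mul mul mul mul mul S east east east east east ⇒ mul mul mul mul mul mul S east east east east east east ⇒ mul mul mul mul mul mul mul S east east east east east east east ⇒ mul mul mul mul mul mul mul tree that east east east east east east east

S ⇒ mul S east   [S → mul S east]
mul S east ⇒ mul mul S east east   [S → mul S east]
mul mul S east east ⇒ mul mul mul S east east east   [S → mul S east]
mul mul mul S east east east ⇒ mul mul mul mul S east east east east   [S → mul S east]
mul mul mul mul S east east east east ⇒ mul mul mul mul mul S east east east east east   [S → mul S east]
mul mul mul mul mul S east east east east east ⇒ mul mul mul mul mul mul S east east east east east east   [S → mul S east]
mul mul mul mul mul mul S east east east east east east ⇒ mul mul mul mul mul mul mul S east east east east east east east   [S → mul S east]
mul mul mul mul mul mul mul S east east east east east east east ⇒ mul mul mul mul mul mul mul tree that east east east east east east east   [S → tree that]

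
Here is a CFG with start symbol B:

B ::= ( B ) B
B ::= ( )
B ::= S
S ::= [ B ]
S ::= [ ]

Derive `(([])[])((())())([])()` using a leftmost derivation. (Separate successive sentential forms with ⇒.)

B⇒(B)B⇒((B)B)B⇒((S)B)B⇒(([])B)B⇒(([])S)B⇒(([])[])B⇒(([])[])(B)B⇒(([])[])((B)B)B⇒(([])[])((())B)B⇒(([])[])((())())B⇒(([])[])((())())(B)B⇒(([])[])((())())(S)B⇒(([])[])((())())([])B⇒(([])[])((())())([])()

B ⇒ (B)B   [B ::= ( B ) B]
(B)B ⇒ ((B)B)B   [B ::= ( B ) B]
((B)B)B ⇒ ((S)B)B   [B ::= S]
((S)B)B ⇒ (([])B)B   [S ::= [ ]]
(([])B)B ⇒ (([])S)B   [B ::= S]
(([])S)B ⇒ (([])[])B   [S ::= [ ]]
(([])[])B ⇒ (([])[])(B)B   [B ::= ( B ) B]
(([])[])(B)B ⇒ (([])[])((B)B)B   [B ::= ( B ) B]
(([])[])((B)B)B ⇒ (([])[])((())B)B   [B ::= ( )]
(([])[])((())B)B ⇒ (([])[])((())())B   [B ::= ( )]
(([])[])((())())B ⇒ (([])[])((())())(B)B   [B ::= ( B ) B]
(([])[])((())())(B)B ⇒ (([])[])((())())(S)B   [B ::= S]
(([])[])((())())(S)B ⇒ (([])[])((())())([])B   [S ::= [ ]]
(([])[])((())())([])B ⇒ (([])[])((())())([])()   [B ::= ( )]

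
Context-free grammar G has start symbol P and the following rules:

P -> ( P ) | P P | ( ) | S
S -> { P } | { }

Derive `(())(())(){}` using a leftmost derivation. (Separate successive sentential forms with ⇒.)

P ⇒ PP   [P -> P P]
PP ⇒ PPP   [P -> P P]
PPP ⇒ (P)PP   [P -> ( P )]
(P)PP ⇒ (())PP   [P -> ( )]
(())PP ⇒ (())(P)P   [P -> ( P )]
(())(P)P ⇒ (())(())P   [P -> ( )]
(())(())P ⇒ (())(())PP   [P -> P P]
(())(())PP ⇒ (())(())()P   [P -> ( )]
(())(())()P ⇒ (())(())()S   [P -> S]
(())(())()S ⇒ (())(())(){}   [S -> { }]

P⇒PP⇒PPP⇒(P)PP⇒(())PP⇒(())(P)P⇒(())(())P⇒(())(())PP⇒(())(())()P⇒(())(())()S⇒(())(())(){}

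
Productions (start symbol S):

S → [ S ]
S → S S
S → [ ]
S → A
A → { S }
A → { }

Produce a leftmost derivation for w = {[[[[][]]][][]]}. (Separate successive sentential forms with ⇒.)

S ⇒ A ⇒ {S} ⇒ {[S]} ⇒ {[SS]} ⇒ {[SSS]} ⇒ {[[S]SS]} ⇒ {[[[S]]SS]} ⇒ {[[[SS]]SS]} ⇒ {[[[[]S]]SS]} ⇒ {[[[[][]]]SS]} ⇒ {[[[[][]]][]S]} ⇒ {[[[[][]]][][]]}

S ⇒ A   [S → A]
A ⇒ {S}   [A → { S }]
{S} ⇒ {[S]}   [S → [ S ]]
{[S]} ⇒ {[SS]}   [S → S S]
{[SS]} ⇒ {[SSS]}   [S → S S]
{[SSS]} ⇒ {[[S]SS]}   [S → [ S ]]
{[[S]SS]} ⇒ {[[[S]]SS]}   [S → [ S ]]
{[[[S]]SS]} ⇒ {[[[SS]]SS]}   [S → S S]
{[[[SS]]SS]} ⇒ {[[[[]S]]SS]}   [S → [ ]]
{[[[[]S]]SS]} ⇒ {[[[[][]]]SS]}   [S → [ ]]
{[[[[][]]]SS]} ⇒ {[[[[][]]][]S]}   [S → [ ]]
{[[[[][]]][]S]} ⇒ {[[[[][]]][][]]}   [S → [ ]]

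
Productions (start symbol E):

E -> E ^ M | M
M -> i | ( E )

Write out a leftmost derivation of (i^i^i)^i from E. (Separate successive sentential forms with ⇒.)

E ⇒ E^M ⇒ M^M ⇒ (E)^M ⇒ (E^M)^M ⇒ (E^M^M)^M ⇒ (M^M^M)^M ⇒ (i^M^M)^M ⇒ (i^i^M)^M ⇒ (i^i^i)^M ⇒ (i^i^i)^i

E ⇒ E^M   [E -> E ^ M]
E^M ⇒ M^M   [E -> M]
M^M ⇒ (E)^M   [M -> ( E )]
(E)^M ⇒ (E^M)^M   [E -> E ^ M]
(E^M)^M ⇒ (E^M^M)^M   [E -> E ^ M]
(E^M^M)^M ⇒ (M^M^M)^M   [E -> M]
(M^M^M)^M ⇒ (i^M^M)^M   [M -> i]
(i^M^M)^M ⇒ (i^i^M)^M   [M -> i]
(i^i^M)^M ⇒ (i^i^i)^M   [M -> i]
(i^i^i)^M ⇒ (i^i^i)^i   [M -> i]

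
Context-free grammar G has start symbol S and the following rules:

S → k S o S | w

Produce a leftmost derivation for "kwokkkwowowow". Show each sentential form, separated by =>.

S => kSoS   [S → k S o S]
kSoS => kwoS   [S → w]
kwoS => kwokSoS   [S → k S o S]
kwokSoS => kwokkSoSoS   [S → k S o S]
kwokkSoSoS => kwokkkSoSoSoS   [S → k S o S]
kwokkkSoSoSoS => kwokkkwoSoSoS   [S → w]
kwokkkwoSoSoS => kwokkkwowoSoS   [S → w]
kwokkkwowoSoS => kwokkkwowowoS   [S → w]
kwokkkwowowoS => kwokkkwowowow   [S → w]

S => kSoS => kwoS => kwokSoS => kwokkSoSoS => kwokkkSoSoSoS => kwokkkwoSoSoS => kwokkkwowoSoS => kwokkkwowowoS => kwokkkwowowow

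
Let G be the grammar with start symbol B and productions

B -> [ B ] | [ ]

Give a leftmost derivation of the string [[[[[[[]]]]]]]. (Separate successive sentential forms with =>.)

B => [B]   [B -> [ B ]]
[B] => [[B]]   [B -> [ B ]]
[[B]] => [[[B]]]   [B -> [ B ]]
[[[B]]] => [[[[B]]]]   [B -> [ B ]]
[[[[B]]]] => [[[[[B]]]]]   [B -> [ B ]]
[[[[[B]]]]] => [[[[[[B]]]]]]   [B -> [ B ]]
[[[[[[B]]]]]] => [[[[[[[]]]]]]]   [B -> [ ]]

B => [B] => [[B]] => [[[B]]] => [[[[B]]]] => [[[[[B]]]]] => [[[[[[B]]]]]] => [[[[[[[]]]]]]]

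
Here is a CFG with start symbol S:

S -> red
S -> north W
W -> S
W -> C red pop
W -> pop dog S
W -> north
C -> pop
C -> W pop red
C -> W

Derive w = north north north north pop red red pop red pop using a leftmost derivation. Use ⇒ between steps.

S ⇒ north W ⇒ north S ⇒ north north W ⇒ north north C red pop ⇒ north north W red pop ⇒ north north S red pop ⇒ north north north W red pop ⇒ north north north C red pop red pop ⇒ north north north W pop red red pop red pop ⇒ north north north north pop red red pop red pop

S ⇒ north W   [S -> north W]
north W ⇒ north S   [W -> S]
north S ⇒ north north W   [S -> north W]
north north W ⇒ north north C red pop   [W -> C red pop]
north north C red pop ⇒ north north W red pop   [C -> W]
north north W red pop ⇒ north north S red pop   [W -> S]
north north S red pop ⇒ north north north W red pop   [S -> north W]
north north north W red pop ⇒ north north north C red pop red pop   [W -> C red pop]
north north north C red pop red pop ⇒ north north north W pop red red pop red pop   [C -> W pop red]
north north north W pop red red pop red pop ⇒ north north north north pop red red pop red pop   [W -> north]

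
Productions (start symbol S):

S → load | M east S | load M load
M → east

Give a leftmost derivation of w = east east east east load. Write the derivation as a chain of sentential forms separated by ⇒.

S ⇒ M east S ⇒ east east S ⇒ east east M east S ⇒ east east east east S ⇒ east east east east load

S ⇒ M east S   [S → M east S]
M east S ⇒ east east S   [M → east]
east east S ⇒ east east M east S   [S → M east S]
east east M east S ⇒ east east east east S   [M → east]
east east east east S ⇒ east east east east load   [S → load]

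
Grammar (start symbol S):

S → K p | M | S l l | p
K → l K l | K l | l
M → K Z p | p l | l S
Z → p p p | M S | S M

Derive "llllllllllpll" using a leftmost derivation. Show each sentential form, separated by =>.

S=>Sll=>Kpll=>Klpll=>lKllpll=>llKlllpll=>llKllllpll=>lllKlllllpll=>lllKllllllpll=>llllllllllpll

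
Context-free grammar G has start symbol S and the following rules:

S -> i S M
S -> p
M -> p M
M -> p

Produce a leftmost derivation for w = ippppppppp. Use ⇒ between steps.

S ⇒ iSM ⇒ ipM ⇒ ippM ⇒ ipppM ⇒ ippppM ⇒ ipppppM ⇒ ippppppM ⇒ ipppppppM ⇒ ippppppppM ⇒ ippppppppp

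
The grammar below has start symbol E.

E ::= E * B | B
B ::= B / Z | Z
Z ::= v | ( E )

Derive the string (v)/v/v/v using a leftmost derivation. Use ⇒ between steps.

E ⇒ B   [E ::= B]
B ⇒ B/Z   [B ::= B / Z]
B/Z ⇒ B/Z/Z   [B ::= B / Z]
B/Z/Z ⇒ B/Z/Z/Z   [B ::= B / Z]
B/Z/Z/Z ⇒ Z/Z/Z/Z   [B ::= Z]
Z/Z/Z/Z ⇒ (E)/Z/Z/Z   [Z ::= ( E )]
(E)/Z/Z/Z ⇒ (B)/Z/Z/Z   [E ::= B]
(B)/Z/Z/Z ⇒ (Z)/Z/Z/Z   [B ::= Z]
(Z)/Z/Z/Z ⇒ (v)/Z/Z/Z   [Z ::= v]
(v)/Z/Z/Z ⇒ (v)/v/Z/Z   [Z ::= v]
(v)/v/Z/Z ⇒ (v)/v/v/Z   [Z ::= v]
(v)/v/v/Z ⇒ (v)/v/v/v   [Z ::= v]

E ⇒ B ⇒ B/Z ⇒ B/Z/Z ⇒ B/Z/Z/Z ⇒ Z/Z/Z/Z ⇒ (E)/Z/Z/Z ⇒ (B)/Z/Z/Z ⇒ (Z)/Z/Z/Z ⇒ (v)/Z/Z/Z ⇒ (v)/v/Z/Z ⇒ (v)/v/v/Z ⇒ (v)/v/v/v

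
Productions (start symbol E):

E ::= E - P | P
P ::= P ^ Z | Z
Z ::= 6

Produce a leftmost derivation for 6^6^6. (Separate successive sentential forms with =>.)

E => P   [E ::= P]
P => P^Z   [P ::= P ^ Z]
P^Z => P^Z^Z   [P ::= P ^ Z]
P^Z^Z => Z^Z^Z   [P ::= Z]
Z^Z^Z => 6^Z^Z   [Z ::= 6]
6^Z^Z => 6^6^Z   [Z ::= 6]
6^6^Z => 6^6^6   [Z ::= 6]

E=>P=>P^Z=>P^Z^Z=>Z^Z^Z=>6^Z^Z=>6^6^Z=>6^6^6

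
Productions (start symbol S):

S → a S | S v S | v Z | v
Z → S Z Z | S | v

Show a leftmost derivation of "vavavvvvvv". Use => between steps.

S => SvS => vZvS => vSZZvS => vaSZZvS => vavZZvS => vavSZZZvS => vavaSZZZvS => vavavZZZvS => vavavvZZvS => vavavvvZvS => vavavvvvvS => vavavvvvvv

S => SvS   [S → S v S]
SvS => vZvS   [S → v Z]
vZvS => vSZZvS   [Z → S Z Z]
vSZZvS => vaSZZvS   [S → a S]
vaSZZvS => vavZZvS   [S → v]
vavZZvS => vavSZZZvS   [Z → S Z Z]
vavSZZZvS => vavaSZZZvS   [S → a S]
vavaSZZZvS => vavavZZZvS   [S → v]
vavavZZZvS => vavavvZZvS   [Z → v]
vavavvZZvS => vavavvvZvS   [Z → v]
vavavvvZvS => vavavvvvvS   [Z → v]
vavavvvvvS => vavavvvvvv   [S → v]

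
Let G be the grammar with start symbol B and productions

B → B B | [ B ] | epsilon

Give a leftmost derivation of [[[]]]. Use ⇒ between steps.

B ⇒ BB ⇒ BBB ⇒ BBBB ⇒ [B]BBB ⇒ [[B]]BBB ⇒ [[[B]]]BBB ⇒ [[[]]]BBB ⇒ [[[]]]BB ⇒ [[[]]]B ⇒ [[[]]]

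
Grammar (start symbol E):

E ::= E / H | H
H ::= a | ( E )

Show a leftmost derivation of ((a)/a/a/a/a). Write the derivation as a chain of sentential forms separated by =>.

E=>H=>(E)=>(E/H)=>(E/H/H)=>(E/H/H/H)=>(E/H/H/H/H)=>(H/H/H/H/H)=>((E)/H/H/H/H)=>((H)/H/H/H/H)=>((a)/H/H/H/H)=>((a)/a/H/H/H)=>((a)/a/a/H/H)=>((a)/a/a/a/H)=>((a)/a/a/a/a)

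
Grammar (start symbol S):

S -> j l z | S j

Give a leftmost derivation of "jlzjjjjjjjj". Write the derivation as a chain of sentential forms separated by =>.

S=>Sj=>Sjj=>Sjjj=>Sjjjj=>Sjjjjj=>Sjjjjjj=>Sjjjjjjj=>Sjjjjjjjj=>jlzjjjjjjjj

S => Sj   [S -> S j]
Sj => Sjj   [S -> S j]
Sjj => Sjjj   [S -> S j]
Sjjj => Sjjjj   [S -> S j]
Sjjjj => Sjjjjj   [S -> S j]
Sjjjjj => Sjjjjjj   [S -> S j]
Sjjjjjj => Sjjjjjjj   [S -> S j]
Sjjjjjjj => Sjjjjjjjj   [S -> S j]
Sjjjjjjjj => jlzjjjjjjjj   [S -> j l z]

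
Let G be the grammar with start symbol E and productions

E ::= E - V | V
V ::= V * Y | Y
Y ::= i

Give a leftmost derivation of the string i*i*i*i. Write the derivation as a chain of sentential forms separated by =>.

E => V => V*Y => V*Y*Y => V*Y*Y*Y => Y*Y*Y*Y => i*Y*Y*Y => i*i*Y*Y => i*i*i*Y => i*i*i*i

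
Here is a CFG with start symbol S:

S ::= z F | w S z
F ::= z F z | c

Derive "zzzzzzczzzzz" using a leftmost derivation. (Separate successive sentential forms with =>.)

S => zF   [S ::= z F]
zF => zzFz   [F ::= z F z]
zzFz => zzzFzz   [F ::= z F z]
zzzFzz => zzzzFzzz   [F ::= z F z]
zzzzFzzz => zzzzzFzzzz   [F ::= z F z]
zzzzzFzzzz => zzzzzzFzzzzz   [F ::= z F z]
zzzzzzFzzzzz => zzzzzzczzzzz   [F ::= c]

S=>zF=>zzFz=>zzzFzz=>zzzzFzzz=>zzzzzFzzzz=>zzzzzzFzzzzz=>zzzzzzczzzzz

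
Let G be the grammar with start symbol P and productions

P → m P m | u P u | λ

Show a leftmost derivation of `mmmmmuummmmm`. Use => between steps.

P => mPm => mmPmm => mmmPmmm => mmmmPmmmm => mmmmmPmmmmm => mmmmmuPummmmm => mmmmmuummmmm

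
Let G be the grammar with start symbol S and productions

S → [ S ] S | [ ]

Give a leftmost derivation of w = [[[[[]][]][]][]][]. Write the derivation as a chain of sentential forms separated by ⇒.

S ⇒ [S]S   [S → [ S ] S]
[S]S ⇒ [[S]S]S   [S → [ S ] S]
[[S]S]S ⇒ [[[S]S]S]S   [S → [ S ] S]
[[[S]S]S]S ⇒ [[[[S]S]S]S]S   [S → [ S ] S]
[[[[S]S]S]S]S ⇒ [[[[[]]S]S]S]S   [S → [ ]]
[[[[[]]S]S]S]S ⇒ [[[[[]][]]S]S]S   [S → [ ]]
[[[[[]][]]S]S]S ⇒ [[[[[]][]][]]S]S   [S → [ ]]
[[[[[]][]][]]S]S ⇒ [[[[[]][]][]][]]S   [S → [ ]]
[[[[[]][]][]][]]S ⇒ [[[[[]][]][]][]][]   [S → [ ]]

S ⇒ [S]S ⇒ [[S]S]S ⇒ [[[S]S]S]S ⇒ [[[[S]S]S]S]S ⇒ [[[[[]]S]S]S]S ⇒ [[[[[]][]]S]S]S ⇒ [[[[[]][]][]]S]S ⇒ [[[[[]][]][]][]]S ⇒ [[[[[]][]][]][]][]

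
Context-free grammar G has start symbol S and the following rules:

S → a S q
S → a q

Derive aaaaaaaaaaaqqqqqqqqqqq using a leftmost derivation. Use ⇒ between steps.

S⇒aSq⇒aaSqq⇒aaaSqqq⇒aaaaSqqqq⇒aaaaaSqqqqq⇒aaaaaaSqqqqqq⇒aaaaaaaSqqqqqqq⇒aaaaaaaaSqqqqqqqq⇒aaaaaaaaaSqqqqqqqqq⇒aaaaaaaaaaSqqqqqqqqqq⇒aaaaaaaaaaaqqqqqqqqqqq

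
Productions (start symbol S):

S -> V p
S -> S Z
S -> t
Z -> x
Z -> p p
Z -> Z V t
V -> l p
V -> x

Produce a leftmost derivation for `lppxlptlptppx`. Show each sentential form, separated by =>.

S => SZ   [S -> S Z]
SZ => SZZ   [S -> S Z]
SZZ => SZZZ   [S -> S Z]
SZZZ => VpZZZ   [S -> V p]
VpZZZ => lppZZZ   [V -> l p]
lppZZZ => lppZVtZZ   [Z -> Z V t]
lppZVtZZ => lppZVtVtZZ   [Z -> Z V t]
lppZVtVtZZ => lppxVtVtZZ   [Z -> x]
lppxVtVtZZ => lppxlptVtZZ   [V -> l p]
lppxlptVtZZ => lppxlptlptZZ   [V -> l p]
lppxlptlptZZ => lppxlptlptppZ   [Z -> p p]
lppxlptlptppZ => lppxlptlptppx   [Z -> x]

S => SZ => SZZ => SZZZ => VpZZZ => lppZZZ => lppZVtZZ => lppZVtVtZZ => lppxVtVtZZ => lppxlptVtZZ => lppxlptlptZZ => lppxlptlptppZ => lppxlptlptppx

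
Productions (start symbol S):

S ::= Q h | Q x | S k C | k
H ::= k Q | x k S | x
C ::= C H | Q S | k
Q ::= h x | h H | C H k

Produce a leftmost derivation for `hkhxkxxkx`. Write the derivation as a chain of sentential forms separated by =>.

S => Qx   [S ::= Q x]
Qx => hHx   [Q ::= h H]
hHx => hkQx   [H ::= k Q]
hkQx => hkCHkx   [Q ::= C H k]
hkCHkx => hkCHHkx   [C ::= C H]
hkCHHkx => hkQSHHkx   [C ::= Q S]
hkQSHHkx => hkhxSHHkx   [Q ::= h x]
hkhxSHHkx => hkhxkHHkx   [S ::= k]
hkhxkHHkx => hkhxkxHkx   [H ::= x]
hkhxkxHkx => hkhxkxxkx   [H ::= x]

S=>Qx=>hHx=>hkQx=>hkCHkx=>hkCHHkx=>hkQSHHkx=>hkhxSHHkx=>hkhxkHHkx=>hkhxkxHkx=>hkhxkxxkx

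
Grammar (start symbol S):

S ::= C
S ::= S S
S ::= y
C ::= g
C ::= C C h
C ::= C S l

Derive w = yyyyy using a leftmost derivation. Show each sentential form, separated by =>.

S => SS   [S ::= S S]
SS => SSS   [S ::= S S]
SSS => SSSS   [S ::= S S]
SSSS => SSSSS   [S ::= S S]
SSSSS => ySSSS   [S ::= y]
ySSSS => yySSS   [S ::= y]
yySSS => yyySS   [S ::= y]
yyySS => yyyyS   [S ::= y]
yyyyS => yyyyy   [S ::= y]

S => SS => SSS => SSSS => SSSSS => ySSSS => yySSS => yyySS => yyyyS => yyyyy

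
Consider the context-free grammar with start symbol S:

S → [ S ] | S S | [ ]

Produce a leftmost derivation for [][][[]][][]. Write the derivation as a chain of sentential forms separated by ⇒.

S ⇒ SS ⇒ SSS ⇒ SSSS ⇒ []SSS ⇒ []SSSS ⇒ [][]SSS ⇒ [][][S]SS ⇒ [][][[]]SS ⇒ [][][[]][]S ⇒ [][][[]][][]

S ⇒ SS   [S → S S]
SS ⇒ SSS   [S → S S]
SSS ⇒ SSSS   [S → S S]
SSSS ⇒ []SSS   [S → [ ]]
[]SSS ⇒ []SSSS   [S → S S]
[]SSSS ⇒ [][]SSS   [S → [ ]]
[][]SSS ⇒ [][][S]SS   [S → [ S ]]
[][][S]SS ⇒ [][][[]]SS   [S → [ ]]
[][][[]]SS ⇒ [][][[]][]S   [S → [ ]]
[][][[]][]S ⇒ [][][[]][][]   [S → [ ]]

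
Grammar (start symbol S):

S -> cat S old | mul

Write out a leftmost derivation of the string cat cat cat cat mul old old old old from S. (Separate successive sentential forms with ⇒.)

S ⇒ cat S old   [S -> cat S old]
cat S old ⇒ cat cat S old old   [S -> cat S old]
cat cat S old old ⇒ cat cat cat S old old old   [S -> cat S old]
cat cat cat S old old old ⇒ cat cat cat cat S old old old old   [S -> cat S old]
cat cat cat cat S old old old old ⇒ cat cat cat cat mul old old old old   [S -> mul]

S ⇒ cat S old ⇒ cat cat S old old ⇒ cat cat cat S old old old ⇒ cat cat cat cat S old old old old ⇒ cat cat cat cat mul old old old old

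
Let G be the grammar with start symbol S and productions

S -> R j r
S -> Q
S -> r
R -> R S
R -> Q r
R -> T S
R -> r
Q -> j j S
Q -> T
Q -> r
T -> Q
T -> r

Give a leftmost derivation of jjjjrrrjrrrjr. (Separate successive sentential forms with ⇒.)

S ⇒ Rjr ⇒ RSjr ⇒ TSSjr ⇒ QSSjr ⇒ jjSSSjr ⇒ jjRjrSSjr ⇒ jjRSjrSSjr ⇒ jjQrSjrSSjr ⇒ jjjjSrSjrSSjr ⇒ jjjjQrSjrSSjr ⇒ jjjjrrSjrSSjr ⇒ jjjjrrrjrSSjr ⇒ jjjjrrrjrrSjr ⇒ jjjjrrrjrrrjr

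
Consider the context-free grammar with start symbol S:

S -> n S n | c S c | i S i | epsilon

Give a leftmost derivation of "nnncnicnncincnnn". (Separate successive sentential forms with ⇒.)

S ⇒ nSn ⇒ nnSnn ⇒ nnnSnnn ⇒ nnncScnnn ⇒ nnncnSncnnn ⇒ nnncniSincnnn ⇒ nnncnicScincnnn ⇒ nnncnicnSncincnnn ⇒ nnncnicnncincnnn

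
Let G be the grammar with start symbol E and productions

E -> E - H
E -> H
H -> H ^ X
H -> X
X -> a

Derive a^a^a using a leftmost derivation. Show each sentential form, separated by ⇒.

E⇒H⇒H^X⇒H^X^X⇒X^X^X⇒a^X^X⇒a^a^X⇒a^a^a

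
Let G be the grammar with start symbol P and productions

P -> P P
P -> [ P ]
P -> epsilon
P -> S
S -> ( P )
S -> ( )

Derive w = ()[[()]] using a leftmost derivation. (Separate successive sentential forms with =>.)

P => PP => SP => ()P => ()[P] => ()[[P]] => ()[[S]] => ()[[()]]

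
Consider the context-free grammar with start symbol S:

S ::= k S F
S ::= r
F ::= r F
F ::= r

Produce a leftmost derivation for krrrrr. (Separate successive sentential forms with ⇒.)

S ⇒ kSF   [S ::= k S F]
kSF ⇒ krF   [S ::= r]
krF ⇒ krrF   [F ::= r F]
krrF ⇒ krrrF   [F ::= r F]
krrrF ⇒ krrrrF   [F ::= r F]
krrrrF ⇒ krrrrr   [F ::= r]

S ⇒ kSF ⇒ krF ⇒ krrF ⇒ krrrF ⇒ krrrrF ⇒ krrrrr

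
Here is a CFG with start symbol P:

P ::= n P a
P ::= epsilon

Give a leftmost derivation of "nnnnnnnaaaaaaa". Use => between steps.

P=>nPa=>nnPaa=>nnnPaaa=>nnnnPaaaa=>nnnnnPaaaaa=>nnnnnnPaaaaaa=>nnnnnnnPaaaaaaa=>nnnnnnnaaaaaaa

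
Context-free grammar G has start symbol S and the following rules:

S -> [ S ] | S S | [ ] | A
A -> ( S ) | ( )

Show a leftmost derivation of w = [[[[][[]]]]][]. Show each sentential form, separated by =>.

S => SS => [S]S => [[S]]S => [[[S]]]S => [[[SS]]]S => [[[[]S]]]S => [[[[][S]]]]S => [[[[][[]]]]]S => [[[[][[]]]]][]

S => SS   [S -> S S]
SS => [S]S   [S -> [ S ]]
[S]S => [[S]]S   [S -> [ S ]]
[[S]]S => [[[S]]]S   [S -> [ S ]]
[[[S]]]S => [[[SS]]]S   [S -> S S]
[[[SS]]]S => [[[[]S]]]S   [S -> [ ]]
[[[[]S]]]S => [[[[][S]]]]S   [S -> [ S ]]
[[[[][S]]]]S => [[[[][[]]]]]S   [S -> [ ]]
[[[[][[]]]]]S => [[[[][[]]]]][]   [S -> [ ]]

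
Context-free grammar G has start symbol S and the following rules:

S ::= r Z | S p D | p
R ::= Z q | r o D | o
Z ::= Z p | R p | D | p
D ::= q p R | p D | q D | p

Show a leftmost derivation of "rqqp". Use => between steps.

S => rZ => rD => rqD => rqqD => rqqp

S => rZ   [S ::= r Z]
rZ => rD   [Z ::= D]
rD => rqD   [D ::= q D]
rqD => rqqD   [D ::= q D]
rqqD => rqqp   [D ::= p]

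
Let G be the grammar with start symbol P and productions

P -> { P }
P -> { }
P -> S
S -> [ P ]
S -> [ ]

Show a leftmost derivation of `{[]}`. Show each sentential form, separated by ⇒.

P ⇒ {P} ⇒ {S} ⇒ {[]}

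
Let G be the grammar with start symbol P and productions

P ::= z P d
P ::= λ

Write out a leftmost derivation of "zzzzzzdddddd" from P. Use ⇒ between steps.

P ⇒ zPd   [P ::= z P d]
zPd ⇒ zzPdd   [P ::= z P d]
zzPdd ⇒ zzzPddd   [P ::= z P d]
zzzPddd ⇒ zzzzPdddd   [P ::= z P d]
zzzzPdddd ⇒ zzzzzPddddd   [P ::= z P d]
zzzzzPddddd ⇒ zzzzzzPdddddd   [P ::= z P d]
zzzzzzPdddddd ⇒ zzzzzzdddddd   [P ::= λ]

P ⇒ zPd ⇒ zzPdd ⇒ zzzPddd ⇒ zzzzPdddd ⇒ zzzzzPddddd ⇒ zzzzzzPdddddd ⇒ zzzzzzdddddd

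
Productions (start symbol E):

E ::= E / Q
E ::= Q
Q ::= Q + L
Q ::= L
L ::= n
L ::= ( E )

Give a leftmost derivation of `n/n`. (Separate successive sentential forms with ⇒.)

E ⇒ E/Q   [E ::= E / Q]
E/Q ⇒ Q/Q   [E ::= Q]
Q/Q ⇒ L/Q   [Q ::= L]
L/Q ⇒ n/Q   [L ::= n]
n/Q ⇒ n/L   [Q ::= L]
n/L ⇒ n/n   [L ::= n]

E⇒E/Q⇒Q/Q⇒L/Q⇒n/Q⇒n/L⇒n/n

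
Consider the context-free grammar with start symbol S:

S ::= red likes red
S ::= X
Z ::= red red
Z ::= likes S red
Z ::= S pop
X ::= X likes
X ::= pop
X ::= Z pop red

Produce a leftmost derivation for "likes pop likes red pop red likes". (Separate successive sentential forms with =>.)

S => X   [S ::= X]
X => X likes   [X ::= X likes]
X likes => Z pop red likes   [X ::= Z pop red]
Z pop red likes => likes S red pop red likes   [Z ::= likes S red]
likes S red pop red likes => likes X red pop red likes   [S ::= X]
likes X red pop red likes => likes X likes red pop red likes   [X ::= X likes]
likes X likes red pop red likes => likes pop likes red pop red likes   [X ::= pop]

S => X => X likes => Z pop red likes => likes S red pop red likes => likes X red pop red likes => likes X likes red pop red likes => likes pop likes red pop red likes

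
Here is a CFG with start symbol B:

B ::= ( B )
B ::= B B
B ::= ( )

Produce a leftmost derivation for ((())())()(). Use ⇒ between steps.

B ⇒ BB   [B ::= B B]
BB ⇒ BBB   [B ::= B B]
BBB ⇒ (B)BB   [B ::= ( B )]
(B)BB ⇒ (BB)BB   [B ::= B B]
(BB)BB ⇒ ((B)B)BB   [B ::= ( B )]
((B)B)BB ⇒ ((())B)BB   [B ::= ( )]
((())B)BB ⇒ ((())())BB   [B ::= ( )]
((())())BB ⇒ ((())())()B   [B ::= ( )]
((())())()B ⇒ ((())())()()   [B ::= ( )]

B⇒BB⇒BBB⇒(B)BB⇒(BB)BB⇒((B)B)BB⇒((())B)BB⇒((())())BB⇒((())())()B⇒((())())()()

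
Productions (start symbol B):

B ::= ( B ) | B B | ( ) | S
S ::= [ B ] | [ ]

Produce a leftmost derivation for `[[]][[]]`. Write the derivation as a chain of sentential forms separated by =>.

B=>BB=>SB=>[B]B=>[S]B=>[[]]B=>[[]]S=>[[]][B]=>[[]][S]=>[[]][[]]

B => BB   [B ::= B B]
BB => SB   [B ::= S]
SB => [B]B   [S ::= [ B ]]
[B]B => [S]B   [B ::= S]
[S]B => [[]]B   [S ::= [ ]]
[[]]B => [[]]S   [B ::= S]
[[]]S => [[]][B]   [S ::= [ B ]]
[[]][B] => [[]][S]   [B ::= S]
[[]][S] => [[]][[]]   [S ::= [ ]]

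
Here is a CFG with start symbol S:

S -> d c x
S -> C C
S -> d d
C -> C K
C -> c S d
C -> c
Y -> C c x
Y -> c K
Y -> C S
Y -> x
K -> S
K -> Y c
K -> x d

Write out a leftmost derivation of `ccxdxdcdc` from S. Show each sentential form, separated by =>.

S => CC   [S -> C C]
CC => cSdC   [C -> c S d]
cSdC => cCCdC   [S -> C C]
cCCdC => cCKCdC   [C -> C K]
cCKCdC => cCKKCdC   [C -> C K]
cCKKCdC => ccKKCdC   [C -> c]
ccKKCdC => ccxdKCdC   [K -> x d]
ccxdKCdC => ccxdxdCdC   [K -> x d]
ccxdxdCdC => ccxdxdcdC   [C -> c]
ccxdxdcdC => ccxdxdcdc   [C -> c]

S => CC => cSdC => cCCdC => cCKCdC => cCKKCdC => ccKKCdC => ccxdKCdC => ccxdxdCdC => ccxdxdcdC => ccxdxdcdc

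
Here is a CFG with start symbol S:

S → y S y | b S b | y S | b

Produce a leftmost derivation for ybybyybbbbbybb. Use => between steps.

S => yS   [S → y S]
yS => ybSb   [S → b S b]
ybSb => ybySb   [S → y S]
ybySb => ybybSbb   [S → b S b]
ybybSbb => ybybySbb   [S → y S]
ybybySbb => ybybyySybb   [S → y S y]
ybybyySybb => ybybyybSbybb   [S → b S b]
ybybyybSbybb => ybybyybbSbbybb   [S → b S b]
ybybyybbSbbybb => ybybyybbbbbybb   [S → b]

S=>yS=>ybSb=>ybySb=>ybybSbb=>ybybySbb=>ybybyySybb=>ybybyybSbybb=>ybybyybbSbbybb=>ybybyybbbbbybb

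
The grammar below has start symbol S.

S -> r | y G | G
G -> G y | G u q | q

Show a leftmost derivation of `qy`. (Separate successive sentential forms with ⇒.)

S ⇒ G ⇒ Gy ⇒ qy

S ⇒ G   [S -> G]
G ⇒ Gy   [G -> G y]
Gy ⇒ qy   [G -> q]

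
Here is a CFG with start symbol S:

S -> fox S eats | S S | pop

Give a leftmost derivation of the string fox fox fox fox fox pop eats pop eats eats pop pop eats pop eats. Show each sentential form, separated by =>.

S => fox S eats => fox S S eats => fox fox S eats S eats => fox fox S S eats S eats => fox fox S S S eats S eats => fox fox fox S eats S S eats S eats => fox fox fox fox S eats eats S S eats S eats => fox fox fox fox S S eats eats S S eats S eats => fox fox fox fox fox S eats S eats eats S S eats S eats => fox fox fox fox fox pop eats S eats eats S S eats S eats => fox fox fox fox fox pop eats pop eats eats S S eats S eats => fox fox fox fox fox pop eats pop eats eats pop S eats S eats => fox fox fox fox fox pop eats pop eats eats pop pop eats S eats => fox fox fox fox fox pop eats pop eats eats pop pop eats pop eats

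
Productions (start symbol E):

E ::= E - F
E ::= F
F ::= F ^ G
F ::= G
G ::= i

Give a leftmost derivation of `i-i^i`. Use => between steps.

E => E-F => F-F => G-F => i-F => i-F^G => i-G^G => i-i^G => i-i^i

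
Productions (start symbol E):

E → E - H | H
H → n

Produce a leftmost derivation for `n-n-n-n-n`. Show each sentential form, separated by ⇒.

E ⇒ E-H   [E → E - H]
E-H ⇒ E-H-H   [E → E - H]
E-H-H ⇒ E-H-H-H   [E → E - H]
E-H-H-H ⇒ E-H-H-H-H   [E → E - H]
E-H-H-H-H ⇒ H-H-H-H-H   [E → H]
H-H-H-H-H ⇒ n-H-H-H-H   [H → n]
n-H-H-H-H ⇒ n-n-H-H-H   [H → n]
n-n-H-H-H ⇒ n-n-n-H-H   [H → n]
n-n-n-H-H ⇒ n-n-n-n-H   [H → n]
n-n-n-n-H ⇒ n-n-n-n-n   [H → n]

E⇒E-H⇒E-H-H⇒E-H-H-H⇒E-H-H-H-H⇒H-H-H-H-H⇒n-H-H-H-H⇒n-n-H-H-H⇒n-n-n-H-H⇒n-n-n-n-H⇒n-n-n-n-n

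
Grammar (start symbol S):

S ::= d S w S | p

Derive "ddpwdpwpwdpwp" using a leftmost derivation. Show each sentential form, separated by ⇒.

S ⇒ dSwS ⇒ ddSwSwS ⇒ ddpwSwS ⇒ ddpwdSwSwS ⇒ ddpwdpwSwS ⇒ ddpwdpwpwS ⇒ ddpwdpwpwdSwS ⇒ ddpwdpwpwdpwS ⇒ ddpwdpwpwdpwp

S ⇒ dSwS   [S ::= d S w S]
dSwS ⇒ ddSwSwS   [S ::= d S w S]
ddSwSwS ⇒ ddpwSwS   [S ::= p]
ddpwSwS ⇒ ddpwdSwSwS   [S ::= d S w S]
ddpwdSwSwS ⇒ ddpwdpwSwS   [S ::= p]
ddpwdpwSwS ⇒ ddpwdpwpwS   [S ::= p]
ddpwdpwpwS ⇒ ddpwdpwpwdSwS   [S ::= d S w S]
ddpwdpwpwdSwS ⇒ ddpwdpwpwdpwS   [S ::= p]
ddpwdpwpwdpwS ⇒ ddpwdpwpwdpwp   [S ::= p]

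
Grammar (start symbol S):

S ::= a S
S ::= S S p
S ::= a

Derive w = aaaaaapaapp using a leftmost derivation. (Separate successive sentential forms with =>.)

S => SSp => aSSp => aaSp => aaaSp => aaaaSp => aaaaSSpp => aaaaSSpSpp => aaaaaSpSpp => aaaaaapSpp => aaaaaapaSpp => aaaaaapaapp

S => SSp   [S ::= S S p]
SSp => aSSp   [S ::= a S]
aSSp => aaSp   [S ::= a]
aaSp => aaaSp   [S ::= a S]
aaaSp => aaaaSp   [S ::= a S]
aaaaSp => aaaaSSpp   [S ::= S S p]
aaaaSSpp => aaaaSSpSpp   [S ::= S S p]
aaaaSSpSpp => aaaaaSpSpp   [S ::= a]
aaaaaSpSpp => aaaaaapSpp   [S ::= a]
aaaaaapSpp => aaaaaapaSpp   [S ::= a S]
aaaaaapaSpp => aaaaaapaapp   [S ::= a]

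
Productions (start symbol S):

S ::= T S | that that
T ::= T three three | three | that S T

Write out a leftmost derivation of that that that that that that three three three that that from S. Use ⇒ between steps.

S ⇒ T S ⇒ T three three S ⇒ that S T three three S ⇒ that that that T three three S ⇒ that that that that S T three three S ⇒ that that that that that that T three three S ⇒ that that that that that that three three three S ⇒ that that that that that that three three three that that

S ⇒ T S   [S ::= T S]
T S ⇒ T three three S   [T ::= T three three]
T three three S ⇒ that S T three three S   [T ::= that S T]
that S T three three S ⇒ that that that T three three S   [S ::= that that]
that that that T three three S ⇒ that that that that S T three three S   [T ::= that S T]
that that that that S T three three S ⇒ that that that that that that T three three S   [S ::= that that]
that that that that that that T three three S ⇒ that that that that that that three three three S   [T ::= three]
that that that that that that three three three S ⇒ that that that that that that three three three that that   [S ::= that that]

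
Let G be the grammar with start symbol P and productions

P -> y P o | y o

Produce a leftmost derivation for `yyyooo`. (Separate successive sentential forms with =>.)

P => yPo => yyPoo => yyyooo

P => yPo   [P -> y P o]
yPo => yyPoo   [P -> y P o]
yyPoo => yyyooo   [P -> y o]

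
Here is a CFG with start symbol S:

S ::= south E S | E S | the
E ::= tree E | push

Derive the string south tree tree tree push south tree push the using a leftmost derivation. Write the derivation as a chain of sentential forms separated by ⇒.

S ⇒ south E S ⇒ south tree E S ⇒ south tree tree E S ⇒ south tree tree tree E S ⇒ south tree tree tree push S ⇒ south tree tree tree push south E S ⇒ south tree tree tree push south tree E S ⇒ south tree tree tree push south tree push S ⇒ south tree tree tree push south tree push the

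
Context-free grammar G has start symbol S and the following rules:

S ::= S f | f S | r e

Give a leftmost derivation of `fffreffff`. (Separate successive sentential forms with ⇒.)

S ⇒ fS ⇒ ffS ⇒ ffSf ⇒ fffSf ⇒ fffSff ⇒ fffSfff ⇒ fffSffff ⇒ fffreffff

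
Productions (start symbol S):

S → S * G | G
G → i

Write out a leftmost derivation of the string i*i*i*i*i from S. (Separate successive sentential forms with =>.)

S => S*G   [S → S * G]
S*G => S*G*G   [S → S * G]
S*G*G => S*G*G*G   [S → S * G]
S*G*G*G => S*G*G*G*G   [S → S * G]
S*G*G*G*G => G*G*G*G*G   [S → G]
G*G*G*G*G => i*G*G*G*G   [G → i]
i*G*G*G*G => i*i*G*G*G   [G → i]
i*i*G*G*G => i*i*i*G*G   [G → i]
i*i*i*G*G => i*i*i*i*G   [G → i]
i*i*i*i*G => i*i*i*i*i   [G → i]

S => S*G => S*G*G => S*G*G*G => S*G*G*G*G => G*G*G*G*G => i*G*G*G*G => i*i*G*G*G => i*i*i*G*G => i*i*i*i*G => i*i*i*i*i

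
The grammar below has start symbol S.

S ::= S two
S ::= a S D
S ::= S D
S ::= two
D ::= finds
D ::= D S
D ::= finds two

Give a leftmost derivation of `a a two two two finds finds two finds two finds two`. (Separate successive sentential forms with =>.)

S => a S D => a a S D D => a a S two D D => a a S D two D D => a a S D D two D D => a a S two D D two D D => a a S two two D D two D D => a a two two two D D two D D => a a two two two finds D two D D => a a two two two finds finds two D D => a a two two two finds finds two finds two D => a a two two two finds finds two finds two finds two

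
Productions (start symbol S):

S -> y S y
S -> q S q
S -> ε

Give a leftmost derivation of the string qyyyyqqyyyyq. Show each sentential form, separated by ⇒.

S ⇒ qSq   [S -> q S q]
qSq ⇒ qySyq   [S -> y S y]
qySyq ⇒ qyySyyq   [S -> y S y]
qyySyyq ⇒ qyyySyyyq   [S -> y S y]
qyyySyyyq ⇒ qyyyySyyyyq   [S -> y S y]
qyyyySyyyyq ⇒ qyyyyqSqyyyyq   [S -> q S q]
qyyyyqSqyyyyq ⇒ qyyyyqqyyyyq   [S -> ε]

S ⇒ qSq ⇒ qySyq ⇒ qyySyyq ⇒ qyyySyyyq ⇒ qyyyySyyyyq ⇒ qyyyyqSqyyyyq ⇒ qyyyyqqyyyyq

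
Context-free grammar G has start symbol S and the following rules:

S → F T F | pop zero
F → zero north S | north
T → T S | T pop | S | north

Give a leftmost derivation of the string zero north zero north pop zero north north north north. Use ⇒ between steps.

S ⇒ F T F   [S → F T F]
F T F ⇒ zero north S T F   [F → zero north S]
zero north S T F ⇒ zero north F T F T F   [S → F T F]
zero north F T F T F ⇒ zero north zero north S T F T F   [F → zero north S]
zero north zero north S T F T F ⇒ zero north zero north pop zero T F T F   [S → pop zero]
zero north zero north pop zero T F T F ⇒ zero north zero north pop zero north F T F   [T → north]
zero north zero north pop zero north F T F ⇒ zero north zero north pop zero north north T F   [F → north]
zero north zero north pop zero north north T F ⇒ zero north zero north pop zero north north north F   [T → north]
zero north zero north pop zero north north north F ⇒ zero north zero north pop zero north north north north   [F → north]

S ⇒ F T F ⇒ zero north S T F ⇒ zero north F T F T F ⇒ zero north zero north S T F T F ⇒ zero north zero north pop zero T F T F ⇒ zero north zero north pop zero north F T F ⇒ zero north zero north pop zero north north T F ⇒ zero north zero north pop zero north north north F ⇒ zero north zero north pop zero north north north north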